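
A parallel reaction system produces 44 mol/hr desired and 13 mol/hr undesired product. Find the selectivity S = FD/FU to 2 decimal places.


S = desired product rate / undesired product rate
S = 44 / 13
S = 3.38


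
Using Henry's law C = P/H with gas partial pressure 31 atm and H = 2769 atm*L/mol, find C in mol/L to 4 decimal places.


C = P / H
C = 31 / 2769
C = 0.0112 mol/L


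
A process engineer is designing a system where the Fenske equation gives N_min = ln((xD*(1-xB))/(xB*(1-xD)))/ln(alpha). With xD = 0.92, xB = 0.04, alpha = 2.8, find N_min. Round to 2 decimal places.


N_min = ln((xD*(1-xB))/(xB*(1-xD))) / ln(alpha)
Numerator inside ln: 0.8832 / 0.0032 = 276.0
ln(276.0) = 5.620401
ln(alpha) = ln(2.8) = 1.029619
N_min = 5.620401 / 1.029619 = 5.46


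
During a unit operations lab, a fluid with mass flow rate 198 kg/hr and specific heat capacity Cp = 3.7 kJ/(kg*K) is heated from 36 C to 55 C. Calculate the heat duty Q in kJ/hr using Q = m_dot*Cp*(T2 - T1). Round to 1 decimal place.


Q = m_dot * Cp * (T2 - T1)
Q = 198 * 3.7 * (55 - 36)
Q = 198 * 3.7 * 19
Q = 13919.4 kJ/hr


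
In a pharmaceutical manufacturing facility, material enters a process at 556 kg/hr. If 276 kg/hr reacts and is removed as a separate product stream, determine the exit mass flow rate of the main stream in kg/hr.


Steady-state mass balance on the main outlet: F_out = F_in - F_removed
F_out = 556 - 276
F_out = 280 kg/hr


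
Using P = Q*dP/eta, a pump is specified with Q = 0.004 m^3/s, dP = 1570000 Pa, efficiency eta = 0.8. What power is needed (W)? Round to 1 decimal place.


P = Q * dP / eta
P = 0.004 * 1570000 / 0.8
P = 6280.0 / 0.8
P = 7850.0 W


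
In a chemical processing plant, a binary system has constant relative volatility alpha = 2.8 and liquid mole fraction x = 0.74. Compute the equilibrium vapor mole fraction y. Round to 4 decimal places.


y = alpha*x / (1 + (alpha-1)*x)
y = 2.8*0.74 / (1 + (2.8-1)*0.74)
y = 2.072 / (1 + 1.332)
y = 2.072 / 2.332
y = 0.8885


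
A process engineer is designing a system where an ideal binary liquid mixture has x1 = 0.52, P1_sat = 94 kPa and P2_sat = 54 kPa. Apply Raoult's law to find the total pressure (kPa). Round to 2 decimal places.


P = x1*P1_sat + x2*P2_sat
x2 = 1 - x1 = 1 - 0.52 = 0.48
P = 0.52*94 + 0.48*54
P = 48.88 + 25.92
P = 74.80 kPa


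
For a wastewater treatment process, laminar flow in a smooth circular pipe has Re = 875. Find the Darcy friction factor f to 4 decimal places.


f = 64 / Re
f = 64 / 875
f = 0.0731


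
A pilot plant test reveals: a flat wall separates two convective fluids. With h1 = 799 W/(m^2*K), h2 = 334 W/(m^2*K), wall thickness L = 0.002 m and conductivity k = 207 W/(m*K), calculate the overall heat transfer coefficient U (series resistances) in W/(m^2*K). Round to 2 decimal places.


1/U = 1/h1 + L/k + 1/h2
1/U = 1/799 + 0.002/207 + 1/334
1/U = 0.0012515645 + 9.6618e-06 + 0.002994012
1/U = 0.0042552383
U = 235.00 W/(m^2*K)


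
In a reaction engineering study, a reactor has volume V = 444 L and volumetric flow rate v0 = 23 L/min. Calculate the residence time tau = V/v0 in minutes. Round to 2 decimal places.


tau = V / v0
tau = 444 / 23
tau = 19.30 min


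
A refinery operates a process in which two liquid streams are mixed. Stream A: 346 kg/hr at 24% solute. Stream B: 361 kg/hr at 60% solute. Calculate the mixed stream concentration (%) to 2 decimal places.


Mass balance on solute: F1*x1 + F2*x2 = F3*x3
F3 = F1 + F2 = 346 + 361 = 707 kg/hr
x3 = (F1*x1 + F2*x2)/F3
x3 = (346*0.24 + 361*0.6) / 707
x3 = 42.38%


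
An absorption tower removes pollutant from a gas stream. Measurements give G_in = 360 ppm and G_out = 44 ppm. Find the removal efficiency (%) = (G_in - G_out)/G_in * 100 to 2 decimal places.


Efficiency = (G_in - G_out) / G_in * 100%
Efficiency = (360 - 44) / 360 * 100
Efficiency = 316 / 360 * 100
Efficiency = 87.78%


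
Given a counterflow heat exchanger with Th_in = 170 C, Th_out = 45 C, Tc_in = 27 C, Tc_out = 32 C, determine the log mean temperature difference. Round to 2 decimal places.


dT1 = Th_in - Tc_out = 170 - 32 = 138
dT2 = Th_out - Tc_in = 45 - 27 = 18
LMTD = (dT1 - dT2) / ln(dT1/dT2)
LMTD = (138 - 18) / ln(138/18)
LMTD = 58.91 K


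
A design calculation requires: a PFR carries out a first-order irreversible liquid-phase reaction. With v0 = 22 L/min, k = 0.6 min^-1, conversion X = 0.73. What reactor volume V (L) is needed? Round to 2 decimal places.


V = (v0/k) * ln(1/(1-X))
V = (22/0.6) * ln(1/(1-0.73))
V = 36.666667 * ln(3.703704)
V = 36.666667 * 1.309333
V = 48.01 L


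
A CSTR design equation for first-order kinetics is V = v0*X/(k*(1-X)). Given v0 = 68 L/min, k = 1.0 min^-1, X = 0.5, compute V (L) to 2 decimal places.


V = v0 * X / (k * (1 - X))
V = 68 * 0.5 / (1.0 * (1 - 0.5))
V = 34.0 / (1.0 * 0.5)
V = 34.0 / 0.5
V = 68.00 L


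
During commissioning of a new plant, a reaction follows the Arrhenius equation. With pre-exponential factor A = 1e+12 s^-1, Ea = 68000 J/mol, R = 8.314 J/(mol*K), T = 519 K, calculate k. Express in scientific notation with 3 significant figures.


k = A * exp(-Ea/(R*T))
k = 1e+12 * exp(-68000 / (8.314 * 519))
k = 1e+12 * exp(-15.759104)
k = 1.43e+05


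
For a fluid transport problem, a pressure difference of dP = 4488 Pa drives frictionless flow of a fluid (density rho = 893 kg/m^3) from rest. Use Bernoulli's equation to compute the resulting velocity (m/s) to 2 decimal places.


v = sqrt(2*dP/rho)
v = sqrt(2*4488/893)
v = sqrt(10.051512)
v = 3.17 m/s


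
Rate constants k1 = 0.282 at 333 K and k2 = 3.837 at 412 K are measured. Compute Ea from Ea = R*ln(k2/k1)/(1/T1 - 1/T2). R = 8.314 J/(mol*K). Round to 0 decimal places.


Ea = R * ln(k2/k1) / (1/T1 - 1/T2)
ln(k2/k1) = ln(3.837/0.282) = 2.610539
1/T1 - 1/T2 = 1/333 - 1/412 = 0.000575818537
Ea = 8.314 * 2.610539 / 0.000575818537
Ea = 37692 J/mol


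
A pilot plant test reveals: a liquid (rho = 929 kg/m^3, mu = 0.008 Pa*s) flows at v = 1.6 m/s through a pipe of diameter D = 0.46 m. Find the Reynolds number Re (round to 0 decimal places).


Re = rho * v * D / mu
Re = 929 * 1.6 * 0.46 / 0.008
Re = 683.744 / 0.008
Re = 85468


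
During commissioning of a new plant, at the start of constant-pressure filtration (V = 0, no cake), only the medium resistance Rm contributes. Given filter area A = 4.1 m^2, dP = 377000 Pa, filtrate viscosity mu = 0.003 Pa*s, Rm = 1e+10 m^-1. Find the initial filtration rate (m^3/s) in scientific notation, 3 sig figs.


rate = A * dP / (mu * Rm)
rate = 4.1 * 377000 / (0.003 * 1e+10)
rate = 1545700.0 / 3.000e+07
rate = 5.15e-02 m^3/s


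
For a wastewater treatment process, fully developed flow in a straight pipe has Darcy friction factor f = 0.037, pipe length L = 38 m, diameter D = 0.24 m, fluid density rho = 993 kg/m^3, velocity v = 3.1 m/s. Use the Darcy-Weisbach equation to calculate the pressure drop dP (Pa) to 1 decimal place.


dP = f * (L/D) * (rho*v^2/2)
dP = 0.037 * (38/0.24) * (993*3.1^2/2)
L/D = 158.33333333
rho*v^2/2 = 993*9.61/2 = 4771.365
dP = 0.037 * 158.33333333 * 4771.365
dP = 27952.2 Pa


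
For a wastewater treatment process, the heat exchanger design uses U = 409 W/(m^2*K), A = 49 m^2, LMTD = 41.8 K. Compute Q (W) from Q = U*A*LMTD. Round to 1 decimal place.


Q = U * A * LMTD
Q = 409 * 49 * 41.8
Q = 837713.8 W


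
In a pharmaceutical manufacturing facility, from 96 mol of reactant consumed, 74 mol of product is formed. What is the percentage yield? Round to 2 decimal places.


Yield = (moles product / moles consumed) * 100%
Yield = (74 / 96) * 100
Yield = 0.7708 * 100
Yield = 77.08%


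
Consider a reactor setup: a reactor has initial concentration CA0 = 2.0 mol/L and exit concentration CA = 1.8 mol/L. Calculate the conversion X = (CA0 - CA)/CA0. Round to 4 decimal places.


X = (CA0 - CA) / CA0
X = (2.0 - 1.8) / 2.0
X = 0.2 / 2.0
X = 0.1000


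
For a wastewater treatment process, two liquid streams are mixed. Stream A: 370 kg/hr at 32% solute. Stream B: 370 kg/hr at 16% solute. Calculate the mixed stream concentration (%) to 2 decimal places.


Mass balance on solute: F1*x1 + F2*x2 = F3*x3
F3 = F1 + F2 = 370 + 370 = 740 kg/hr
x3 = (F1*x1 + F2*x2)/F3
x3 = (370*0.32 + 370*0.16) / 740
x3 = 24.00%


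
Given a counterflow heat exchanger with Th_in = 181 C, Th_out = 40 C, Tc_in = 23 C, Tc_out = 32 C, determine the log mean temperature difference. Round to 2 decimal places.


dT1 = Th_in - Tc_out = 181 - 32 = 149
dT2 = Th_out - Tc_in = 40 - 23 = 17
LMTD = (dT1 - dT2) / ln(dT1/dT2)
LMTD = (149 - 17) / ln(149/17)
LMTD = 60.81 K


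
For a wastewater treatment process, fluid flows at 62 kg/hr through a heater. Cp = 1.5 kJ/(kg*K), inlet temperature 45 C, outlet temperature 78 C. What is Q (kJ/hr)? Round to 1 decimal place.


Q = m_dot * Cp * (T2 - T1)
Q = 62 * 1.5 * (78 - 45)
Q = 62 * 1.5 * 33
Q = 3069.0 kJ/hr


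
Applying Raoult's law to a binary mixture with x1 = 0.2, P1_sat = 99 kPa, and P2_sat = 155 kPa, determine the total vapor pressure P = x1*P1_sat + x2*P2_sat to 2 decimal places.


P = x1*P1_sat + x2*P2_sat
x2 = 1 - x1 = 1 - 0.2 = 0.8
P = 0.2*99 + 0.8*155
P = 19.8 + 124.0
P = 143.80 kPa


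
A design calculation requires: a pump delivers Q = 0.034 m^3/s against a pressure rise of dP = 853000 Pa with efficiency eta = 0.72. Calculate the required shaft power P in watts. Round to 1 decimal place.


P = Q * dP / eta
P = 0.034 * 853000 / 0.72
P = 29002.0 / 0.72
P = 40280.6 W


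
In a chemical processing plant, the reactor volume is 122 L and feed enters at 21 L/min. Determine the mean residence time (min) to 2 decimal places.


tau = V / v0
tau = 122 / 21
tau = 5.81 min


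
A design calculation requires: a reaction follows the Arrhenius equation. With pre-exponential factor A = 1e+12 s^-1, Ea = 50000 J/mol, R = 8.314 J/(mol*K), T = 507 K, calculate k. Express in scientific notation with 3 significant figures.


k = A * exp(-Ea/(R*T))
k = 1e+12 * exp(-50000 / (8.314 * 507))
k = 1e+12 * exp(-11.861839)
k = 7.05e+06


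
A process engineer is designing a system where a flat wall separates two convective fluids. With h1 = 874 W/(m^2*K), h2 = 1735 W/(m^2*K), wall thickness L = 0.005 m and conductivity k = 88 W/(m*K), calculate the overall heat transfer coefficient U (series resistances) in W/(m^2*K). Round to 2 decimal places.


1/U = 1/h1 + L/k + 1/h2
1/U = 1/874 + 0.005/88 + 1/1735
1/U = 0.0011441648 + 5.68182e-05 + 0.0005763689
1/U = 0.0017773519
U = 562.63 W/(m^2*K)


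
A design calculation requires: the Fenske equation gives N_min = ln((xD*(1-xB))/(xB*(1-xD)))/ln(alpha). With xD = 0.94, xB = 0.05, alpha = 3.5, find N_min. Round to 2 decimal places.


N_min = ln((xD*(1-xB))/(xB*(1-xD))) / ln(alpha)
Numerator inside ln: 0.893 / 0.003 = 297.666667
ln(297.666667) = 5.695974
ln(alpha) = ln(3.5) = 1.252763
N_min = 5.695974 / 1.252763 = 4.55


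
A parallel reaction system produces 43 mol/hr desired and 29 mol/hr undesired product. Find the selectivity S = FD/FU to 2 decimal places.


S = desired product rate / undesired product rate
S = 43 / 29
S = 1.48


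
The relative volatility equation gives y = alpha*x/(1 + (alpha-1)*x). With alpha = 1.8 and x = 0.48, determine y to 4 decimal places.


y = alpha*x / (1 + (alpha-1)*x)
y = 1.8*0.48 / (1 + (1.8-1)*0.48)
y = 0.864 / (1 + 0.384)
y = 0.864 / 1.384
y = 0.6243


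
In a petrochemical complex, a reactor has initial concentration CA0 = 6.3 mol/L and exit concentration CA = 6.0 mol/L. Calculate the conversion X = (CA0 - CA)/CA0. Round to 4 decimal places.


X = (CA0 - CA) / CA0
X = (6.3 - 6.0) / 6.3
X = 0.3 / 6.3
X = 0.0476


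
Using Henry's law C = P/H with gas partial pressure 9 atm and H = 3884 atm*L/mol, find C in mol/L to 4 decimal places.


C = P / H
C = 9 / 3884
C = 0.0023 mol/L


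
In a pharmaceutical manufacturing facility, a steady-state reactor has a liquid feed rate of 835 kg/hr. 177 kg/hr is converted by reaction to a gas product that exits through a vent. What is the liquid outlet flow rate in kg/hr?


Steady-state mass balance on the main outlet: F_out = F_in - F_removed
F_out = 835 - 177
F_out = 658 kg/hr


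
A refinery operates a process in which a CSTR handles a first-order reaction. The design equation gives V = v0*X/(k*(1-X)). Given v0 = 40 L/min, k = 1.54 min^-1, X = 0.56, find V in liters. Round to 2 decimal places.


V = v0 * X / (k * (1 - X))
V = 40 * 0.56 / (1.54 * (1 - 0.56))
V = 22.4 / (1.54 * 0.44)
V = 22.4 / 0.6776
V = 33.06 L


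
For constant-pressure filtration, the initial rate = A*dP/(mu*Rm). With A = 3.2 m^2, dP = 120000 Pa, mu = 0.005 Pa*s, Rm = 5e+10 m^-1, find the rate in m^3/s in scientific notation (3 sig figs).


rate = A * dP / (mu * Rm)
rate = 3.2 * 120000 / (0.005 * 5e+10)
rate = 384000.0 / 2.500e+08
rate = 1.54e-03 m^3/s


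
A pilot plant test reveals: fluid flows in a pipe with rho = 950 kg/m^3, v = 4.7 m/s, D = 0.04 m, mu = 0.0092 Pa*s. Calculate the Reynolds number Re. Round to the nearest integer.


Re = rho * v * D / mu
Re = 950 * 4.7 * 0.04 / 0.0092
Re = 178.6 / 0.0092
Re = 19413


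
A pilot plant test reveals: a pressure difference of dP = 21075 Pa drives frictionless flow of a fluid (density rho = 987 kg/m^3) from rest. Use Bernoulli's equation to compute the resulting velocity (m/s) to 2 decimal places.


v = sqrt(2*dP/rho)
v = sqrt(2*21075/987)
v = sqrt(42.705167)
v = 6.53 m/s


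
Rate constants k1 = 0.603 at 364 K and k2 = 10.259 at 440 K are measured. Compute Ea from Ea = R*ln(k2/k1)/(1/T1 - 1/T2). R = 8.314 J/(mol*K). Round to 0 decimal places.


Ea = R * ln(k2/k1) / (1/T1 - 1/T2)
ln(k2/k1) = ln(10.259/0.603) = 2.8339935
1/T1 - 1/T2 = 1/364 - 1/440 = 0.000474525475
Ea = 8.314 * 2.8339935 / 0.000474525475
Ea = 49653 J/mol


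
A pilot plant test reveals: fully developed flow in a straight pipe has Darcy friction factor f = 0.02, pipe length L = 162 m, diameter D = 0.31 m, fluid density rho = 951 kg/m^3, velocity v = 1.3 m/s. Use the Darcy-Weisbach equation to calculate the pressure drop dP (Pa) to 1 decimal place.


dP = f * (L/D) * (rho*v^2/2)
dP = 0.02 * (162/0.31) * (951*1.3^2/2)
L/D = 522.58064516
rho*v^2/2 = 951*1.69/2 = 803.595
dP = 0.02 * 522.58064516 * 803.595
dP = 8398.9 Pa


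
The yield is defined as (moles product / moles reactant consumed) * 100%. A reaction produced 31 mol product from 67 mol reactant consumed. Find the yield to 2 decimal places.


Yield = (moles product / moles consumed) * 100%
Yield = (31 / 67) * 100
Yield = 0.4627 * 100
Yield = 46.27%


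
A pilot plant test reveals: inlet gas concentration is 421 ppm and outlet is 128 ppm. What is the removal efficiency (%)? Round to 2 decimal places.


Efficiency = (G_in - G_out) / G_in * 100%
Efficiency = (421 - 128) / 421 * 100
Efficiency = 293 / 421 * 100
Efficiency = 69.60%


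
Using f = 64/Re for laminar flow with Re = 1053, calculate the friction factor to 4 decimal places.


f = 64 / Re
f = 64 / 1053
f = 0.0608


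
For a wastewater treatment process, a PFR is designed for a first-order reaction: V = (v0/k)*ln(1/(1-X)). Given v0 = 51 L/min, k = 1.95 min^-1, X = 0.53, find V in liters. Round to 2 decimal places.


V = (v0/k) * ln(1/(1-X))
V = (51/1.95) * ln(1/(1-0.53))
V = 26.153846 * ln(2.12766)
V = 26.153846 * 0.755023
V = 19.75 L


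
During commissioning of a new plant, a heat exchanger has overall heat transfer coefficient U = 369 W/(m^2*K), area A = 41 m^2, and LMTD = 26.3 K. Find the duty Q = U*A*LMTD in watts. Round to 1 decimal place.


Q = U * A * LMTD
Q = 369 * 41 * 26.3
Q = 397892.7 W


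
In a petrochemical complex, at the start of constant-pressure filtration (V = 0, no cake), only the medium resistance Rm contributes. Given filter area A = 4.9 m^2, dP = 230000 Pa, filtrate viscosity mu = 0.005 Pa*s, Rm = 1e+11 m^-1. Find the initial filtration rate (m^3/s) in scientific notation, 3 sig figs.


rate = A * dP / (mu * Rm)
rate = 4.9 * 230000 / (0.005 * 1e+11)
rate = 1127000.0 / 5.000e+08
rate = 2.25e-03 m^3/s


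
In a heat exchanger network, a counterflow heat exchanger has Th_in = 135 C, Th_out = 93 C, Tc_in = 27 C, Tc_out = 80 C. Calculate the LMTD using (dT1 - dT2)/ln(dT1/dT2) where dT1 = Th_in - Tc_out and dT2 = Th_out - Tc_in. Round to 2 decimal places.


dT1 = Th_in - Tc_out = 135 - 80 = 55
dT2 = Th_out - Tc_in = 93 - 27 = 66
LMTD = (dT1 - dT2) / ln(dT1/dT2)
LMTD = (55 - 66) / ln(55/66)
LMTD = 60.33 K


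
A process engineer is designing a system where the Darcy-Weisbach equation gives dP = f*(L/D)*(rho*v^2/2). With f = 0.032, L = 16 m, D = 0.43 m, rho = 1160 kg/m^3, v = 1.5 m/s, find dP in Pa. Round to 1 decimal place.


dP = f * (L/D) * (rho*v^2/2)
dP = 0.032 * (16/0.43) * (1160*1.5^2/2)
L/D = 37.20930233
rho*v^2/2 = 1160*2.25/2 = 1305.0
dP = 0.032 * 37.20930233 * 1305.0
dP = 1553.9 Pa


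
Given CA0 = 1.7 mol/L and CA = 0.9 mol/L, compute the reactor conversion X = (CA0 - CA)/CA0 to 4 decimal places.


X = (CA0 - CA) / CA0
X = (1.7 - 0.9) / 1.7
X = 0.8 / 1.7
X = 0.4706


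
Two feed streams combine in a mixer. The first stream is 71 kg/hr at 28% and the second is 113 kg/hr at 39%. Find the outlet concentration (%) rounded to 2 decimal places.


Mass balance on solute: F1*x1 + F2*x2 = F3*x3
F3 = F1 + F2 = 71 + 113 = 184 kg/hr
x3 = (F1*x1 + F2*x2)/F3
x3 = (71*0.28 + 113*0.39) / 184
x3 = 34.76%


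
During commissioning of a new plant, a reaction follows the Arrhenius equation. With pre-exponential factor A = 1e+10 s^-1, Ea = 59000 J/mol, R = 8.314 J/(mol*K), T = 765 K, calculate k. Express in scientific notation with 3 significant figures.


k = A * exp(-Ea/(R*T))
k = 1e+10 * exp(-59000 / (8.314 * 765))
k = 1e+10 * exp(-9.276423)
k = 9.36e+05


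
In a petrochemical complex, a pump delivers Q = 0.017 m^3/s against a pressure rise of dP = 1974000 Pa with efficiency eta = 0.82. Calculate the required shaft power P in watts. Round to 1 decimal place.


P = Q * dP / eta
P = 0.017 * 1974000 / 0.82
P = 33558.0 / 0.82
P = 40924.4 W


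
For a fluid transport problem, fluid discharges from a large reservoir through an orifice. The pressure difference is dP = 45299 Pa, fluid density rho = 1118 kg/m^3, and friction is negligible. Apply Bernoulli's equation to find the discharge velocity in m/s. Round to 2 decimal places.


v = sqrt(2*dP/rho)
v = sqrt(2*45299/1118)
v = sqrt(81.035778)
v = 9.00 m/s


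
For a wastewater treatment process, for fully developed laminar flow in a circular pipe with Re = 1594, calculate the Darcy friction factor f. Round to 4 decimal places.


f = 64 / Re
f = 64 / 1594
f = 0.0402


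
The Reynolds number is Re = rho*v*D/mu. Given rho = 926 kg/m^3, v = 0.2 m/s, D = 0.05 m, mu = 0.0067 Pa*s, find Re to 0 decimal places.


Re = rho * v * D / mu
Re = 926 * 0.2 * 0.05 / 0.0067
Re = 9.26 / 0.0067
Re = 1382


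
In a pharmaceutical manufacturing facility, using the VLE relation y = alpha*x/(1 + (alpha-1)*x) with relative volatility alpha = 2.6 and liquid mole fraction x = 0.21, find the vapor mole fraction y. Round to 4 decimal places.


y = alpha*x / (1 + (alpha-1)*x)
y = 2.6*0.21 / (1 + (2.6-1)*0.21)
y = 0.546 / (1 + 0.336)
y = 0.546 / 1.336
y = 0.4087


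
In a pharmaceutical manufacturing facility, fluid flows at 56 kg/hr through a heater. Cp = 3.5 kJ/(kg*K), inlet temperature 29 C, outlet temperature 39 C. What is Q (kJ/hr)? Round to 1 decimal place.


Q = m_dot * Cp * (T2 - T1)
Q = 56 * 3.5 * (39 - 29)
Q = 56 * 3.5 * 10
Q = 1960.0 kJ/hr


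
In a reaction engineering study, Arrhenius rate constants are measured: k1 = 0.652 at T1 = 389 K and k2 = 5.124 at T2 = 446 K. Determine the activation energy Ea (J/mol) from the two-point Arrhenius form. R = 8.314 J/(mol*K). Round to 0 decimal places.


Ea = R * ln(k2/k1) / (1/T1 - 1/T2)
ln(k2/k1) = ln(5.124/0.652) = 2.0616461
1/T1 - 1/T2 = 1/389 - 1/446 = 0.000328541621
Ea = 8.314 * 2.0616461 / 0.000328541621
Ea = 52172 J/mol


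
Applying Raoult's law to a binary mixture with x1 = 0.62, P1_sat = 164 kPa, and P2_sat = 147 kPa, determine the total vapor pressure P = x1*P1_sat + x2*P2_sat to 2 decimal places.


P = x1*P1_sat + x2*P2_sat
x2 = 1 - x1 = 1 - 0.62 = 0.38
P = 0.62*164 + 0.38*147
P = 101.68 + 55.86
P = 157.54 kPa


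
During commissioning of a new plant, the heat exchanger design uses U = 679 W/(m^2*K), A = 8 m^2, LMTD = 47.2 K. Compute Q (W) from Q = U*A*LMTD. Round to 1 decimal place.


Q = U * A * LMTD
Q = 679 * 8 * 47.2
Q = 256390.4 W


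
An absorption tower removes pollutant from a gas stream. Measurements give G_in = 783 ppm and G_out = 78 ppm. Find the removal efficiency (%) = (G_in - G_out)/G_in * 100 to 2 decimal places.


Efficiency = (G_in - G_out) / G_in * 100%
Efficiency = (783 - 78) / 783 * 100
Efficiency = 705 / 783 * 100
Efficiency = 90.04%


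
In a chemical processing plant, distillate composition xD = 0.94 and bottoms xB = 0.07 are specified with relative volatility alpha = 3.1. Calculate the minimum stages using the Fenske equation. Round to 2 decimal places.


N_min = ln((xD*(1-xB))/(xB*(1-xD))) / ln(alpha)
Numerator inside ln: 0.8742 / 0.0042 = 208.142857
ln(208.142857) = 5.338225
ln(alpha) = ln(3.1) = 1.131402
N_min = 5.338225 / 1.131402 = 4.72


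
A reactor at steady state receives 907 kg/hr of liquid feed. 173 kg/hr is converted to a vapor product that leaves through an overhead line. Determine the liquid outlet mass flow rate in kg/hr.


Steady-state mass balance on the main outlet: F_out = F_in - F_removed
F_out = 907 - 173
F_out = 734 kg/hr


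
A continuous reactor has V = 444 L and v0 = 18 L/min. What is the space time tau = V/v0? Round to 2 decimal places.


tau = V / v0
tau = 444 / 18
tau = 24.67 min


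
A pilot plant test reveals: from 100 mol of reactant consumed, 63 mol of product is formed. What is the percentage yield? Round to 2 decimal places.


Yield = (moles product / moles consumed) * 100%
Yield = (63 / 100) * 100
Yield = 0.63 * 100
Yield = 63.00%


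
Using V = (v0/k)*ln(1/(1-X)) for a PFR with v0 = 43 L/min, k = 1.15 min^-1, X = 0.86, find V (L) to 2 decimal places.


V = (v0/k) * ln(1/(1-X))
V = (43/1.15) * ln(1/(1-0.86))
V = 37.391304 * ln(7.142857)
V = 37.391304 * 1.966113
V = 73.52 L


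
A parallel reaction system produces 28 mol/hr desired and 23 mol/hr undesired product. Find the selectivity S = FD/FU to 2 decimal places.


S = desired product rate / undesired product rate
S = 28 / 23
S = 1.22


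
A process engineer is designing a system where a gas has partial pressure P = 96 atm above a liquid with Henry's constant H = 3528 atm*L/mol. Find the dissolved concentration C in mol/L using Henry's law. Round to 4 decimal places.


C = P / H
C = 96 / 3528
C = 0.0272 mol/L


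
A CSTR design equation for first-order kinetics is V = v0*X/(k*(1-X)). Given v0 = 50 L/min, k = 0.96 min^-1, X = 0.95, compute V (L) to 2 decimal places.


V = v0 * X / (k * (1 - X))
V = 50 * 0.95 / (0.96 * (1 - 0.95))
V = 47.5 / (0.96 * 0.05)
V = 47.5 / 0.048
V = 989.58 L


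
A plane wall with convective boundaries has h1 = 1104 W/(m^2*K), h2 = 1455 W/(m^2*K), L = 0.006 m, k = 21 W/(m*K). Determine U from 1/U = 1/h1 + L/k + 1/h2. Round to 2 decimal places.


1/U = 1/h1 + L/k + 1/h2
1/U = 1/1104 + 0.006/21 + 1/1455
1/U = 0.0009057971 + 0.0002857143 + 0.0006872852
1/U = 0.0018787966
U = 532.26 W/(m^2*K)


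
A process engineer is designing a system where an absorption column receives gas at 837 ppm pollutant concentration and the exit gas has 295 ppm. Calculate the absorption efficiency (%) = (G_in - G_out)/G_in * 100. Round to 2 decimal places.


Efficiency = (G_in - G_out) / G_in * 100%
Efficiency = (837 - 295) / 837 * 100
Efficiency = 542 / 837 * 100
Efficiency = 64.76%


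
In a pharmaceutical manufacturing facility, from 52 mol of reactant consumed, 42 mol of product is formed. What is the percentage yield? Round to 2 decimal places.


Yield = (moles product / moles consumed) * 100%
Yield = (42 / 52) * 100
Yield = 0.8077 * 100
Yield = 80.77%


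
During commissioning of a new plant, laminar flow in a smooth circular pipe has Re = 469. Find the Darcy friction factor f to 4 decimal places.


f = 64 / Re
f = 64 / 469
f = 0.1365


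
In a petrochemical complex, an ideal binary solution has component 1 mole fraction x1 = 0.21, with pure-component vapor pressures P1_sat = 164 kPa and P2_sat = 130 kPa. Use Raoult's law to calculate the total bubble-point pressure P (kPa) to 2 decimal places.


P = x1*P1_sat + x2*P2_sat
x2 = 1 - x1 = 1 - 0.21 = 0.79
P = 0.21*164 + 0.79*130
P = 34.44 + 102.7
P = 137.14 kPa


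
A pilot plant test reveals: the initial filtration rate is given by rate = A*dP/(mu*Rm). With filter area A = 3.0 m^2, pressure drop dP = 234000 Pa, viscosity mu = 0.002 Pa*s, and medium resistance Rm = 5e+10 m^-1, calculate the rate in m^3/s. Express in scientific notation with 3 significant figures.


rate = A * dP / (mu * Rm)
rate = 3.0 * 234000 / (0.002 * 5e+10)
rate = 702000.0 / 1.000e+08
rate = 7.02e-03 m^3/s


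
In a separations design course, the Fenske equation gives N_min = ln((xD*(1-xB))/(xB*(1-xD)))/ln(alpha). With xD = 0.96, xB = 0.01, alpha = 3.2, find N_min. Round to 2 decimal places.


N_min = ln((xD*(1-xB))/(xB*(1-xD))) / ln(alpha)
Numerator inside ln: 0.9504 / 0.0004 = 2376.0
ln(2376.0) = 7.773174
ln(alpha) = ln(3.2) = 1.163151
N_min = 7.773174 / 1.163151 = 6.68


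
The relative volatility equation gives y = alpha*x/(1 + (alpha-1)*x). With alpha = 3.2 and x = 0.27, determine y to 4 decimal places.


y = alpha*x / (1 + (alpha-1)*x)
y = 3.2*0.27 / (1 + (3.2-1)*0.27)
y = 0.864 / (1 + 0.594)
y = 0.864 / 1.594
y = 0.5420


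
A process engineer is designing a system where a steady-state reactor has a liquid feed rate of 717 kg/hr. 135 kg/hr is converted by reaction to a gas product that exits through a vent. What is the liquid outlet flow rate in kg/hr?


Steady-state mass balance on the main outlet: F_out = F_in - F_removed
F_out = 717 - 135
F_out = 582 kg/hr


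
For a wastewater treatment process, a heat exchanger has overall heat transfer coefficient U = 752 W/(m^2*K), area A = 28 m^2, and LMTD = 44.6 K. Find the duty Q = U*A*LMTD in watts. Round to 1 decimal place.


Q = U * A * LMTD
Q = 752 * 28 * 44.6
Q = 939097.6 W


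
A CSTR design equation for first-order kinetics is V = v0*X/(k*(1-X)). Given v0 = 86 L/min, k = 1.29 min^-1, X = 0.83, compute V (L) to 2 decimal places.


V = v0 * X / (k * (1 - X))
V = 86 * 0.83 / (1.29 * (1 - 0.83))
V = 71.38 / (1.29 * 0.17)
V = 71.38 / 0.2193
V = 325.49 L


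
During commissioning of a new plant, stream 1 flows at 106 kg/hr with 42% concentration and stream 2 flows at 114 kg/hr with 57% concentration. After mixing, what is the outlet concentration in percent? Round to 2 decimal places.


Mass balance on solute: F1*x1 + F2*x2 = F3*x3
F3 = F1 + F2 = 106 + 114 = 220 kg/hr
x3 = (F1*x1 + F2*x2)/F3
x3 = (106*0.42 + 114*0.57) / 220
x3 = 49.77%


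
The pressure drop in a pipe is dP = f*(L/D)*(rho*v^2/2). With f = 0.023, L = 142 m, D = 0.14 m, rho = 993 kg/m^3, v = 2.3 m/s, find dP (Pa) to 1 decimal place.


dP = f * (L/D) * (rho*v^2/2)
dP = 0.023 * (142/0.14) * (993*2.3^2/2)
L/D = 1014.28571429
rho*v^2/2 = 993*5.29/2 = 2626.485
dP = 0.023 * 1014.28571429 * 2626.485
dP = 61272.1 Pa


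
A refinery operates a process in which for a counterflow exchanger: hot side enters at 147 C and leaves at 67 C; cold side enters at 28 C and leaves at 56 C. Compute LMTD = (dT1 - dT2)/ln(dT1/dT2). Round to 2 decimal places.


dT1 = Th_in - Tc_out = 147 - 56 = 91
dT2 = Th_out - Tc_in = 67 - 28 = 39
LMTD = (dT1 - dT2) / ln(dT1/dT2)
LMTD = (91 - 39) / ln(91/39)
LMTD = 61.37 K


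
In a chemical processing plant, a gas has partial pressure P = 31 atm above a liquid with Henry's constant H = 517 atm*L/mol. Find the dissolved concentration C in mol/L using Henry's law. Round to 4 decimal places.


C = P / H
C = 31 / 517
C = 0.0600 mol/L


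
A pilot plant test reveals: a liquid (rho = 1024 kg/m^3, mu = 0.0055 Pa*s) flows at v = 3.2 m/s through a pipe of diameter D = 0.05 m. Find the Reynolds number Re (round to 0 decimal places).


Re = rho * v * D / mu
Re = 1024 * 3.2 * 0.05 / 0.0055
Re = 163.84 / 0.0055
Re = 29789


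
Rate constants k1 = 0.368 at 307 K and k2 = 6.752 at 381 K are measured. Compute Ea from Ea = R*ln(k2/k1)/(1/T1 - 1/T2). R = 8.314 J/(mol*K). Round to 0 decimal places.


Ea = R * ln(k2/k1) / (1/T1 - 1/T2)
ln(k2/k1) = ln(6.752/0.368) = 2.9095111
1/T1 - 1/T2 = 1/307 - 1/381 = 0.000632657074
Ea = 8.314 * 2.9095111 / 0.000632657074
Ea = 38235 J/mol


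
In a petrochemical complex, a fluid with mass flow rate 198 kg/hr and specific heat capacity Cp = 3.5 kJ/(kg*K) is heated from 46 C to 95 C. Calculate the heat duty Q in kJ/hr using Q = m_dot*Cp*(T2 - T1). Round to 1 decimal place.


Q = m_dot * Cp * (T2 - T1)
Q = 198 * 3.5 * (95 - 46)
Q = 198 * 3.5 * 49
Q = 33957.0 kJ/hr


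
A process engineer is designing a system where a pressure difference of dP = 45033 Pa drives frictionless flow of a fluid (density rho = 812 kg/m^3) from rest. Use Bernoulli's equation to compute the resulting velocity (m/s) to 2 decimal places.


v = sqrt(2*dP/rho)
v = sqrt(2*45033/812)
v = sqrt(110.918719)
v = 10.53 m/s


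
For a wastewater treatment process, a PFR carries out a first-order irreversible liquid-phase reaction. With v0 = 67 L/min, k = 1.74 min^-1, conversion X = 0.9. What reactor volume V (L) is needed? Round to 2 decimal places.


V = (v0/k) * ln(1/(1-X))
V = (67/1.74) * ln(1/(1-0.9))
V = 38.505747 * ln(10.0)
V = 38.505747 * 2.302585
V = 88.66 L


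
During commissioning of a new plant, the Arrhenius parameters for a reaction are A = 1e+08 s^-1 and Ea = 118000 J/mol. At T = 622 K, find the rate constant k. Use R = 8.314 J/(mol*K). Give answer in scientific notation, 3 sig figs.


k = A * exp(-Ea/(R*T))
k = 1e+08 * exp(-118000 / (8.314 * 622))
k = 1e+08 * exp(-22.818212)
k = 1.23e-02


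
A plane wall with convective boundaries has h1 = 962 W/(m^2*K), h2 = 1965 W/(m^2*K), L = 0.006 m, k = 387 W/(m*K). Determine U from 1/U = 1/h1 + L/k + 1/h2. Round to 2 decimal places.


1/U = 1/h1 + L/k + 1/h2
1/U = 1/962 + 0.006/387 + 1/1965
1/U = 0.001039501 + 1.55039e-05 + 0.0005089059
1/U = 0.0015639108
U = 639.42 W/(m^2*K)


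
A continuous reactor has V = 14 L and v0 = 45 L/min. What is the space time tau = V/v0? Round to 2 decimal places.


tau = V / v0
tau = 14 / 45
tau = 0.31 min


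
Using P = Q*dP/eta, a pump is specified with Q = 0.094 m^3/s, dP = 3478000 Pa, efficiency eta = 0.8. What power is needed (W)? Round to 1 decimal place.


P = Q * dP / eta
P = 0.094 * 3478000 / 0.8
P = 326932.0 / 0.8
P = 408665.0 W


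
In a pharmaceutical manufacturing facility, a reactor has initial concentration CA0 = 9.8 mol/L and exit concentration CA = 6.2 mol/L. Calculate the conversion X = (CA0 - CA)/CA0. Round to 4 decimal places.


X = (CA0 - CA) / CA0
X = (9.8 - 6.2) / 9.8
X = 3.6 / 9.8
X = 0.3673


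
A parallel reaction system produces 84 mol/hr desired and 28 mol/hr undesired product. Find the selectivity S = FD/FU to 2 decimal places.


S = desired product rate / undesired product rate
S = 84 / 28
S = 3.00


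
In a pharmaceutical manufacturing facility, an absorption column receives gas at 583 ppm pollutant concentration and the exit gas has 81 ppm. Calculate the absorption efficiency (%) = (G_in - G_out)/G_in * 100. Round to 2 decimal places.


Efficiency = (G_in - G_out) / G_in * 100%
Efficiency = (583 - 81) / 583 * 100
Efficiency = 502 / 583 * 100
Efficiency = 86.11%


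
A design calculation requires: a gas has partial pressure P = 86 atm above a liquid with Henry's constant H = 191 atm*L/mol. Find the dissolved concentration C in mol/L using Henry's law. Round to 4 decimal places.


C = P / H
C = 86 / 191
C = 0.4503 mol/L


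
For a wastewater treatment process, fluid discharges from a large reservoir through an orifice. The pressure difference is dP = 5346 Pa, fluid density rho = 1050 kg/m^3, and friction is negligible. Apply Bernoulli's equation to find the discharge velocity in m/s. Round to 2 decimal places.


v = sqrt(2*dP/rho)
v = sqrt(2*5346/1050)
v = sqrt(10.182857)
v = 3.19 m/s


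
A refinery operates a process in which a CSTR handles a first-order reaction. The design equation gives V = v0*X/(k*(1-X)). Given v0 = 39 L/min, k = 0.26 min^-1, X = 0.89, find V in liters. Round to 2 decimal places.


V = v0 * X / (k * (1 - X))
V = 39 * 0.89 / (0.26 * (1 - 0.89))
V = 34.71 / (0.26 * 0.11)
V = 34.71 / 0.0286
V = 1213.64 L


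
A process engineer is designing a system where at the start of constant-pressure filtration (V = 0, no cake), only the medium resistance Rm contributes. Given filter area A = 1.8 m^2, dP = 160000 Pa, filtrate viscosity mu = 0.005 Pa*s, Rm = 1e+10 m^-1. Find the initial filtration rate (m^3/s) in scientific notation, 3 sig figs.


rate = A * dP / (mu * Rm)
rate = 1.8 * 160000 / (0.005 * 1e+10)
rate = 288000.0 / 5.000e+07
rate = 5.76e-03 m^3/s


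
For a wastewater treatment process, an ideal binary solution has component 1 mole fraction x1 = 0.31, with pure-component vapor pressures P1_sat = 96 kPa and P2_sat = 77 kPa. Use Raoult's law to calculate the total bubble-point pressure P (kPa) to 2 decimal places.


P = x1*P1_sat + x2*P2_sat
x2 = 1 - x1 = 1 - 0.31 = 0.69
P = 0.31*96 + 0.69*77
P = 29.76 + 53.13
P = 82.89 kPa


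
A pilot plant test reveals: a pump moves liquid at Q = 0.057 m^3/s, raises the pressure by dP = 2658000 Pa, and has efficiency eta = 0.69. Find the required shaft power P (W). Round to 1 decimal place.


P = Q * dP / eta
P = 0.057 * 2658000 / 0.69
P = 151506.0 / 0.69
P = 219573.9 W


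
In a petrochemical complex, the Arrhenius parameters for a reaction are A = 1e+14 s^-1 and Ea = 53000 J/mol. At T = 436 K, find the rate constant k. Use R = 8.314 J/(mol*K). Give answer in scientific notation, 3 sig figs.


k = A * exp(-Ea/(R*T))
k = 1e+14 * exp(-53000 / (8.314 * 436))
k = 1e+14 * exp(-14.621077)
k = 4.47e+07


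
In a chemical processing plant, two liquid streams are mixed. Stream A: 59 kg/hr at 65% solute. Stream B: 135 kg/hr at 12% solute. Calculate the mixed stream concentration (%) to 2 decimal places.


Mass balance on solute: F1*x1 + F2*x2 = F3*x3
F3 = F1 + F2 = 59 + 135 = 194 kg/hr
x3 = (F1*x1 + F2*x2)/F3
x3 = (59*0.65 + 135*0.12) / 194
x3 = 28.12%


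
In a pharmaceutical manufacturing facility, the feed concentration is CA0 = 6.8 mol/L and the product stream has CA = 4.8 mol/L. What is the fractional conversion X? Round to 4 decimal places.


X = (CA0 - CA) / CA0
X = (6.8 - 4.8) / 6.8
X = 2.0 / 6.8
X = 0.2941


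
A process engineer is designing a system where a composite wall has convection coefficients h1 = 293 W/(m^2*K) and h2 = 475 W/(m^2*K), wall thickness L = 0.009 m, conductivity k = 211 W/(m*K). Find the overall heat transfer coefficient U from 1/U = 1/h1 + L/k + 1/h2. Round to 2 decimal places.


1/U = 1/h1 + L/k + 1/h2
1/U = 1/293 + 0.009/211 + 1/475
1/U = 0.0034129693 + 4.2654e-05 + 0.0021052632
1/U = 0.0055608865
U = 179.83 W/(m^2*K)


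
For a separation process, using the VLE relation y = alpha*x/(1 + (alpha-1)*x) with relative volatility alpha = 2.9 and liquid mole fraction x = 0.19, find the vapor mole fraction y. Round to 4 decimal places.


y = alpha*x / (1 + (alpha-1)*x)
y = 2.9*0.19 / (1 + (2.9-1)*0.19)
y = 0.551 / (1 + 0.361)
y = 0.551 / 1.361
y = 0.4048


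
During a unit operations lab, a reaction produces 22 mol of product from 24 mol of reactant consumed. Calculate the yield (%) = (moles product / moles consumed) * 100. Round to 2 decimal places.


Yield = (moles product / moles consumed) * 100%
Yield = (22 / 24) * 100
Yield = 0.9167 * 100
Yield = 91.67%


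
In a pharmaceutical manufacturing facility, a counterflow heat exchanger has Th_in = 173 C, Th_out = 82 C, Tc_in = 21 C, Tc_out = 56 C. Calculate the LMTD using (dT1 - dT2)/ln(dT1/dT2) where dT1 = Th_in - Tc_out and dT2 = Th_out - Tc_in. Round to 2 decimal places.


dT1 = Th_in - Tc_out = 173 - 56 = 117
dT2 = Th_out - Tc_in = 82 - 21 = 61
LMTD = (dT1 - dT2) / ln(dT1/dT2)
LMTD = (117 - 61) / ln(117/61)
LMTD = 85.98 K


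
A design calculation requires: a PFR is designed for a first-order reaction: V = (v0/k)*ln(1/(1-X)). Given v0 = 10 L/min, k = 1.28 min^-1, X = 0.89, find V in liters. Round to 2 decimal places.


V = (v0/k) * ln(1/(1-X))
V = (10/1.28) * ln(1/(1-0.89))
V = 7.8125 * ln(9.090909)
V = 7.8125 * 2.207275
V = 17.24 L


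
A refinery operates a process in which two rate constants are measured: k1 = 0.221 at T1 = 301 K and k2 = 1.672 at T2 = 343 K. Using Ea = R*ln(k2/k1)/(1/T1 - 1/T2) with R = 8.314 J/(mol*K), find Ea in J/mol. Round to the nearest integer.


Ea = R * ln(k2/k1) / (1/T1 - 1/T2)
ln(k2/k1) = ln(1.672/0.221) = 2.0236131
1/T1 - 1/T2 = 1/301 - 1/343 = 0.000406807241
Ea = 8.314 * 2.0236131 / 0.000406807241
Ea = 41357 J/mol


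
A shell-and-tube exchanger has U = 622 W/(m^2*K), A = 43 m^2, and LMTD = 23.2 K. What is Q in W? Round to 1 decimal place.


Q = U * A * LMTD
Q = 622 * 43 * 23.2
Q = 620507.2 W


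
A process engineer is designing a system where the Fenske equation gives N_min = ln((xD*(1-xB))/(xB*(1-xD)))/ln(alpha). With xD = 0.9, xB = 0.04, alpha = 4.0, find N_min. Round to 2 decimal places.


N_min = ln((xD*(1-xB))/(xB*(1-xD))) / ln(alpha)
Numerator inside ln: 0.864 / 0.004 = 216.0
ln(216.0) = 5.375278
ln(alpha) = ln(4.0) = 1.386294
N_min = 5.375278 / 1.386294 = 3.88


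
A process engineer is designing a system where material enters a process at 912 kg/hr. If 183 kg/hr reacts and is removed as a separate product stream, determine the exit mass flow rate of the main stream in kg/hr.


Steady-state mass balance on the main outlet: F_out = F_in - F_removed
F_out = 912 - 183
F_out = 729 kg/hr


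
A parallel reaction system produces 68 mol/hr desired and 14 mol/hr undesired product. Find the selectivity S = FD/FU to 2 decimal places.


S = desired product rate / undesired product rate
S = 68 / 14
S = 4.86


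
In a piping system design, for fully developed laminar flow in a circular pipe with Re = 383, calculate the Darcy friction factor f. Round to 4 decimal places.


f = 64 / Re
f = 64 / 383
f = 0.1671


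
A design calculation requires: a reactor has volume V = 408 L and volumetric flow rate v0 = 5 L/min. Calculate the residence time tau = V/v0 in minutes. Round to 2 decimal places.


tau = V / v0
tau = 408 / 5
tau = 81.60 min


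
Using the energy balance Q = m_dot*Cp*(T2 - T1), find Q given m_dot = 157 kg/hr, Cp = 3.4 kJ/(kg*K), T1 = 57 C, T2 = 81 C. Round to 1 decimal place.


Q = m_dot * Cp * (T2 - T1)
Q = 157 * 3.4 * (81 - 57)
Q = 157 * 3.4 * 24
Q = 12811.2 kJ/hr


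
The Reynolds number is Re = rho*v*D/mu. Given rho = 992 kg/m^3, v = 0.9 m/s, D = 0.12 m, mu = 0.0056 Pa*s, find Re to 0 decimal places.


Re = rho * v * D / mu
Re = 992 * 0.9 * 0.12 / 0.0056
Re = 107.136 / 0.0056
Re = 19131


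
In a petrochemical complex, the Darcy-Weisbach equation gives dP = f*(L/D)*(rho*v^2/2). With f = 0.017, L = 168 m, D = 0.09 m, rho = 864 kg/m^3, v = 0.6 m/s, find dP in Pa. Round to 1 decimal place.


dP = f * (L/D) * (rho*v^2/2)
dP = 0.017 * (168/0.09) * (864*0.6^2/2)
L/D = 1866.66666667
rho*v^2/2 = 864*0.36/2 = 155.52
dP = 0.017 * 1866.66666667 * 155.52
dP = 4935.2 Pa


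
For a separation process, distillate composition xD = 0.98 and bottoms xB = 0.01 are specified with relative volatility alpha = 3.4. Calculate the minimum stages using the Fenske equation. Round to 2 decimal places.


N_min = ln((xD*(1-xB))/(xB*(1-xD))) / ln(alpha)
Numerator inside ln: 0.9702 / 0.0002 = 4851.0
ln(4851.0) = 8.48694
ln(alpha) = ln(3.4) = 1.223775
N_min = 8.48694 / 1.223775 = 6.94


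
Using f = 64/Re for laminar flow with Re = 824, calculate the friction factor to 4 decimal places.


f = 64 / Re
f = 64 / 824
f = 0.0777
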